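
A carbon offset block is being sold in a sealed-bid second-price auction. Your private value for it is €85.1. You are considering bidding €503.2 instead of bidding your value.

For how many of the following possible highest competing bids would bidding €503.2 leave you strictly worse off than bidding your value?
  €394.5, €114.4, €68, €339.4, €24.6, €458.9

The deviation hurts exactly when the highest competing bid lies strictly between €85.1 and €503.2 — overbidding then wins at a price above your value.
€394.5: inside the interval → strictly worse (loss €309.4).
€114.4: inside the interval → strictly worse (loss €29.3).
€68: below both → same outcome either way.
€339.4: inside the interval → strictly worse (loss €254.3).
€24.6: below both → same outcome either way.
€458.9: inside the interval → strictly worse (loss €373.8).
Count: 4.

4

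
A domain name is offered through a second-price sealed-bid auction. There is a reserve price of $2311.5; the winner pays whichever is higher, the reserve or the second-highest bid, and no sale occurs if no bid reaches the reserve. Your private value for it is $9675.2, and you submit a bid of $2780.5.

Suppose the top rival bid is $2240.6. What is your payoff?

$7363.7

Your bid $2780.5 is the highest and exceeds the reserve.
Price = max(second-highest bid, reserve) = max($2240.6, $2311.5) = $2311.5.
Payoff = $9675.2 − $2311.5 = $7363.7.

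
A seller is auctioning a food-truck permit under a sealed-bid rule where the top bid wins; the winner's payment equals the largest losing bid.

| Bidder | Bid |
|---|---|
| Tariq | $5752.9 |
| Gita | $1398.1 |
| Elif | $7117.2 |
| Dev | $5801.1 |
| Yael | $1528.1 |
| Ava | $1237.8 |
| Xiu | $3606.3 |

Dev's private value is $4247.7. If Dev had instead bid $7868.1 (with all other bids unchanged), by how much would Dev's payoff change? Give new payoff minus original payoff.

−$2869.5

The highest bid among the other bidders is $7117.2; Dev's bid doesn't change that.
Original bid $5801.1: Dev is not highest (top rival bid is $7117.2); payoff $0.
Alternative bid $7868.1: Dev is highest, pays the top rival bid $7117.2; payoff $4247.7 − $7117.2 = −$2869.5.
Change in payoff = −$2869.5 − ($0) = −$2869.5.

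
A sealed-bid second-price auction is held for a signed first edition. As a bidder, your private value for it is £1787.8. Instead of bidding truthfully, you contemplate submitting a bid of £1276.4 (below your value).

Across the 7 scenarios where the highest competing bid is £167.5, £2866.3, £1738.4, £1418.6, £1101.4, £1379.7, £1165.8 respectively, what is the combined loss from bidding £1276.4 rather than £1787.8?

The deviation costs you only when the competing bid falls strictly between £1276.4 and £1787.8; elsewhere both bids give the same outcome.
£167.5: outcomes coincide → loss £0.
£2866.3: outcomes coincide → loss £0.
£1738.4: truthful payoff £49.4, deviation payoff £0 → loss £49.4.
£1418.6: truthful payoff £369.2, deviation payoff £0 → loss £369.2.
£1101.4: outcomes coincide → loss £0.
£1379.7: truthful payoff £408.1, deviation payoff £0 → loss £408.1.
£1165.8: outcomes coincide → loss £0.
Total loss = £49.4 + £369.2 + £408.1 = £826.7.

£826.7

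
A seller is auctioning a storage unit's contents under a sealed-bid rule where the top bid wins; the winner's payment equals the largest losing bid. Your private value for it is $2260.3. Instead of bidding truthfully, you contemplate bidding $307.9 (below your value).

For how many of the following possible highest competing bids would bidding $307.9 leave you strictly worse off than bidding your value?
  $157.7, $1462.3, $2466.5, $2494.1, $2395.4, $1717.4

The deviation hurts exactly when the highest competing bid lies strictly between $307.9 and $2260.3 — underbidding then forfeits a profitable win.
$157.7: below both → same outcome either way.
$1462.3: inside the interval → strictly worse (loss $798).
$2466.5: above both → same outcome either way.
$2494.1: above both → same outcome either way.
$2395.4: above both → same outcome either way.
$1717.4: inside the interval → strictly worse (loss $542.9).
Count: 2.

2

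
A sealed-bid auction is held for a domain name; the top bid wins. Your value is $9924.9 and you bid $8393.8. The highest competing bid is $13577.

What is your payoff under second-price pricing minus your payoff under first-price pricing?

Your bid $8393.8 is below $13577, so you lose under either rule.
Payoff is $0 in both cases; difference = $0.

$0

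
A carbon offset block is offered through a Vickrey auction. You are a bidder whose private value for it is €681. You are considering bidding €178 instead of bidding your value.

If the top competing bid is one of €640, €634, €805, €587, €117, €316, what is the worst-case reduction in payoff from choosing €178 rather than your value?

€365

€640: truthful gives €41, deviation gives €0 → loss €41.
€634: truthful gives €47, deviation gives €0 → loss €47.
€805: same outcome either way → loss €0.
€587: truthful gives €94, deviation gives €0 → loss €94.
€117: same outcome either way → loss €0.
€316: truthful gives €365, deviation gives €0 → loss €365.
Maximum loss: €365.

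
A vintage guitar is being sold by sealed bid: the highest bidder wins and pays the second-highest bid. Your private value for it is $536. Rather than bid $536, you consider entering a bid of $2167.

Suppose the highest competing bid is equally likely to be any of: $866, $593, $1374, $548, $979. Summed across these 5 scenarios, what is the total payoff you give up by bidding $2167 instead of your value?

$1680

The deviation costs you only when the competing bid falls strictly between $536 and $2167; elsewhere both bids give the same outcome.
$866: truthful payoff $0, deviation payoff −$330 → loss $330.
$593: truthful payoff $0, deviation payoff −$57 → loss $57.
$1374: truthful payoff $0, deviation payoff −$838 → loss $838.
$548: truthful payoff $0, deviation payoff −$12 → loss $12.
$979: truthful payoff $0, deviation payoff −$443 → loss $443.
Total loss = $330 + $57 + $838 + $12 + $443 = $1680.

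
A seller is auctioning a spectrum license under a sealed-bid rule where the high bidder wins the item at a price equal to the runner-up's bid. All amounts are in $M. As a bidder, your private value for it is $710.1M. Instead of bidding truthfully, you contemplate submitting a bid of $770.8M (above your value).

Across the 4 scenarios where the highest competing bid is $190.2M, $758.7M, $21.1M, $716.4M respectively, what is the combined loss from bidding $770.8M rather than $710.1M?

The deviation costs you only when the competing bid falls strictly between $710.1M and $770.8M; elsewhere both bids give the same outcome.
$190.2M: outcomes coincide → loss $0M.
$758.7M: truthful payoff $0M, deviation payoff −$48.6M → loss $48.6M.
$21.1M: outcomes coincide → loss $0M.
$716.4M: truthful payoff $0M, deviation payoff −$6.3M → loss $6.3M.
Total loss = $48.6M + $6.3M = $54.9M.

$54.9M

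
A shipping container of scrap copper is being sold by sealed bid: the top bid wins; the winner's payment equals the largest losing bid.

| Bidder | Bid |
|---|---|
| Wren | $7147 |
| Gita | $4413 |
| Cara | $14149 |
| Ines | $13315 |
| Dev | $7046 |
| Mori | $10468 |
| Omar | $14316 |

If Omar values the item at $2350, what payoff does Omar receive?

−$11799

Highest bid: Omar at $14316, so Omar wins.
Second-highest bid: Cara at $14149 — that is the price the winner pays.
Omar's payoff = value − price = $2350 − $14149 = −$11799.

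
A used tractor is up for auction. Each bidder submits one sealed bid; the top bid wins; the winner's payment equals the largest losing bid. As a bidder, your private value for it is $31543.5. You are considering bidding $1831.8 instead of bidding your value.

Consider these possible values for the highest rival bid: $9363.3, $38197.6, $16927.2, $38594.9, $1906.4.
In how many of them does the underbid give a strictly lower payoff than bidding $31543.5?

The deviation hurts exactly when the highest competing bid lies strictly between $1831.8 and $31543.5 — underbidding then forfeits a profitable win.
$9363.3: inside the interval → strictly worse (loss $22180.2).
$38197.6: above both → same outcome either way.
$16927.2: inside the interval → strictly worse (loss $14616.3).
$38594.9: above both → same outcome either way.
$1906.4: inside the interval → strictly worse (loss $29637.1).
Count: 3.

3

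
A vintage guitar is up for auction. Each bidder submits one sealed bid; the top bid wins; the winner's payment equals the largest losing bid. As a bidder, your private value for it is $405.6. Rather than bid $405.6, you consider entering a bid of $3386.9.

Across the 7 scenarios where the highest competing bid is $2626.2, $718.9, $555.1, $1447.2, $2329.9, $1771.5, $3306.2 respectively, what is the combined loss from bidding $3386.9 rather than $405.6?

The deviation costs you only when the competing bid falls strictly between $405.6 and $3386.9; elsewhere both bids give the same outcome.
$2626.2: truthful payoff $0, deviation payoff −$2220.6 → loss $2220.6.
$718.9: truthful payoff $0, deviation payoff −$313.3 → loss $313.3.
$555.1: truthful payoff $0, deviation payoff −$149.5 → loss $149.5.
$1447.2: truthful payoff $0, deviation payoff −$1041.6 → loss $1041.6.
$2329.9: truthful payoff $0, deviation payoff −$1924.3 → loss $1924.3.
$1771.5: truthful payoff $0, deviation payoff −$1365.9 → loss $1365.9.
$3306.2: truthful payoff $0, deviation payoff −$2900.6 → loss $2900.6.
Total loss = $2220.6 + $313.3 + $149.5 + $1041.6 + $1924.3 + $1365.9 + $2900.6 = $9915.8.
In a second-price auction your bid sets only whether you win, not what you pay, so bidding your true value is weakly dominant.

$9915.8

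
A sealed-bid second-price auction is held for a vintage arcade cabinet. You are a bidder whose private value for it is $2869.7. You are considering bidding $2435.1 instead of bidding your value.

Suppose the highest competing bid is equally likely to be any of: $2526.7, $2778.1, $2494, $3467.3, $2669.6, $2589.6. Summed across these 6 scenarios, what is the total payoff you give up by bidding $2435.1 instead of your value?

The deviation costs you only when the competing bid falls strictly between $2435.1 and $2869.7; elsewhere both bids give the same outcome.
$2526.7: truthful payoff $343, deviation payoff $0 → loss $343.
$2778.1: truthful payoff $91.6, deviation payoff $0 → loss $91.6.
$2494: truthful payoff $375.7, deviation payoff $0 → loss $375.7.
$3467.3: outcomes coincide → loss $0.
$2669.6: truthful payoff $200.1, deviation payoff $0 → loss $200.1.
$2589.6: truthful payoff $280.1, deviation payoff $0 → loss $280.1.
Total loss = $343 + $91.6 + $375.7 + $200.1 + $280.1 = $1290.5.

$1290.5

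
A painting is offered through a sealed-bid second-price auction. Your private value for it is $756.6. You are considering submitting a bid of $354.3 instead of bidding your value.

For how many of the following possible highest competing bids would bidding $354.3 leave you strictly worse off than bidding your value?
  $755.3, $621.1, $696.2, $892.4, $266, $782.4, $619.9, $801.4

The deviation hurts exactly when the highest competing bid lies strictly between $354.3 and $756.6 — underbidding then forfeits a profitable win.
$755.3: inside the interval → strictly worse (loss $1.3).
$621.1: inside the interval → strictly worse (loss $135.5).
$696.2: inside the interval → strictly worse (loss $60.4).
$892.4: above both → same outcome either way.
$266: below both → same outcome either way.
$782.4: above both → same outcome either way.
$619.9: inside the interval → strictly worse (loss $136.7).
$801.4: above both → same outcome either way.
Count: 4.

4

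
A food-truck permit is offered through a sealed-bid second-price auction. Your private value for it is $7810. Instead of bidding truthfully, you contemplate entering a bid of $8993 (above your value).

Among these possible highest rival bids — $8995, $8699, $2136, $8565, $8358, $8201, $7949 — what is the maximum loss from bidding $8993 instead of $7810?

$889

$8995: same outcome either way → loss $0.
$8699: truthful gives $0, deviation gives −$889 → loss $889.
$2136: same outcome either way → loss $0.
$8565: truthful gives $0, deviation gives −$755 → loss $755.
$8358: truthful gives $0, deviation gives −$548 → loss $548.
$8201: truthful gives $0, deviation gives −$391 → loss $391.
$7949: truthful gives $0, deviation gives −$139 → loss $139.
Maximum loss: $889.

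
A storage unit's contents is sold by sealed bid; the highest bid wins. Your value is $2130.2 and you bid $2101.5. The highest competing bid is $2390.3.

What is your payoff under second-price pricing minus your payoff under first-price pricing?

$0

Your bid $2101.5 is below $2390.3, so you lose under either rule.
Payoff is $0 in both cases; difference = $0.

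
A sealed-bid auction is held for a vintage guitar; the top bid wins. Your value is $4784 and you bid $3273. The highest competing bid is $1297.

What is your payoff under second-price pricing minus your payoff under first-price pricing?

$1976

You have the highest bid, so you win under either rule.
Second-price: pay $1297 → payoff $3487.
First-price: pay your own bid $3273 → payoff $1511.
Difference = $3487 − ($1511) = $1976.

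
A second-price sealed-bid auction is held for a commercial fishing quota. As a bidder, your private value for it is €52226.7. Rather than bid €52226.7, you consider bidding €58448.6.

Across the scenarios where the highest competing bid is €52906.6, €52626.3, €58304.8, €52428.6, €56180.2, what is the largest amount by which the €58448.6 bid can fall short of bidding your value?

€6078.1

€52906.6: truthful gives €0, deviation gives −€679.9 → loss €679.9.
€52626.3: truthful gives €0, deviation gives −€399.6 → loss €399.6.
€58304.8: truthful gives €0, deviation gives −€6078.1 → loss €6078.1.
€52428.6: truthful gives €0, deviation gives −€201.9 → loss €201.9.
€56180.2: truthful gives €0, deviation gives −€3953.5 → loss €3953.5.
Maximum loss: €6078.1.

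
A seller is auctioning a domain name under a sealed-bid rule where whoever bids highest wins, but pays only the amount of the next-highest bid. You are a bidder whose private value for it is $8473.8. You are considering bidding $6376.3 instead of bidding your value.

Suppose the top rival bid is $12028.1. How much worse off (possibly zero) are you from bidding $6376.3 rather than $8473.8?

Bidding your value $8473.8: you lose (since $8473.8 < $12028.1). Payoff $0.
Bidding $6376.3: you lose. Payoff $0.
Difference = $0 − $0 = $0; both bids lead to the same outcome because the competing bid is above both your value and your alternative bid.

$0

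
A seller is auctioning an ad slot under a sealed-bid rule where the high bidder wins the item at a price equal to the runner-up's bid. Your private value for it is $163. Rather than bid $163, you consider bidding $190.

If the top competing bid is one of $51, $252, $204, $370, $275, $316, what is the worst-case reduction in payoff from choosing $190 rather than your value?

$0

$51: same outcome either way → loss $0.
$252: same outcome either way → loss $0.
$204: same outcome either way → loss $0.
$370: same outcome either way → loss $0.
$275: same outcome either way → loss $0.
$316: same outcome either way → loss $0.
Maximum loss: $0.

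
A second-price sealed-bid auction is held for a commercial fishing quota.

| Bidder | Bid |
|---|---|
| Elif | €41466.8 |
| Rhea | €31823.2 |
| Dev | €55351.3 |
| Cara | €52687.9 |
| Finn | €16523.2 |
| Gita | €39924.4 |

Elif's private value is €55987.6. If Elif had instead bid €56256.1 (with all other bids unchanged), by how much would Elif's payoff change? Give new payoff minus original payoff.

€636.3

The highest bid among the other bidders is €55351.3; Elif's bid doesn't change that.
Original bid €41466.8: Elif is not highest (top rival bid is €55351.3); payoff €0.
Alternative bid €56256.1: Elif is highest, pays the top rival bid €55351.3; payoff €55987.6 − €55351.3 = €636.3.
Change in payoff = €636.3 − (€0) = €636.3.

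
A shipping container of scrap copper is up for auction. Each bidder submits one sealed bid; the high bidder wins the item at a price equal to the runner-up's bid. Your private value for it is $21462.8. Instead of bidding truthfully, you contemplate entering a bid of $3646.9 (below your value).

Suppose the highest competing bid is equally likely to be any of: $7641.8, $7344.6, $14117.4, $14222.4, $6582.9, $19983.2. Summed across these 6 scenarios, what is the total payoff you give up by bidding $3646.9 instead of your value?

$58884.5

The deviation costs you only when the competing bid falls strictly between $3646.9 and $21462.8; elsewhere both bids give the same outcome.
$7641.8: truthful payoff $13821, deviation payoff $0 → loss $13821.
$7344.6: truthful payoff $14118.2, deviation payoff $0 → loss $14118.2.
$14117.4: truthful payoff $7345.4, deviation payoff $0 → loss $7345.4.
$14222.4: truthful payoff $7240.4, deviation payoff $0 → loss $7240.4.
$6582.9: truthful payoff $14879.9, deviation payoff $0 → loss $14879.9.
$19983.2: truthful payoff $1479.6, deviation payoff $0 → loss $1479.6.
Total loss = $13821 + $14118.2 + $7345.4 + $7240.4 + $14879.9 + $1479.6 = $58884.5.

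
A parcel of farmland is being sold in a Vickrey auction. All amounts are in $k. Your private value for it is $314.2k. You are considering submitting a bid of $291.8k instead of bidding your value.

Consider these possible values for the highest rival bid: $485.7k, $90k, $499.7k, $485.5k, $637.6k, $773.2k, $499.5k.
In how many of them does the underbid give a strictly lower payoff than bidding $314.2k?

The deviation hurts exactly when the highest competing bid lies strictly between $291.8k and $314.2k — underbidding then forfeits a profitable win.
$485.7k: above both → same outcome either way.
$90k: below both → same outcome either way.
$499.7k: above both → same outcome either way.
$485.5k: above both → same outcome either way.
$637.6k: above both → same outcome either way.
$773.2k: above both → same outcome either way.
$499.5k: above both → same outcome either way.
Count: 0.

0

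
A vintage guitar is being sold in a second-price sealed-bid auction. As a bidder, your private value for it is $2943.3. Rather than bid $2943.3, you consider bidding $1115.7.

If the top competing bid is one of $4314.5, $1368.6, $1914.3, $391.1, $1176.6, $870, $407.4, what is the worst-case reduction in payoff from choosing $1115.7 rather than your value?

$4314.5: same outcome either way → loss $0.
$1368.6: truthful gives $1574.7, deviation gives $0 → loss $1574.7.
$1914.3: truthful gives $1029, deviation gives $0 → loss $1029.
$391.1: same outcome either way → loss $0.
$1176.6: truthful gives $1766.7, deviation gives $0 → loss $1766.7.
$870: same outcome either way → loss $0.
$407.4: same outcome either way → loss $0.
Maximum loss: $1766.7.

$1766.7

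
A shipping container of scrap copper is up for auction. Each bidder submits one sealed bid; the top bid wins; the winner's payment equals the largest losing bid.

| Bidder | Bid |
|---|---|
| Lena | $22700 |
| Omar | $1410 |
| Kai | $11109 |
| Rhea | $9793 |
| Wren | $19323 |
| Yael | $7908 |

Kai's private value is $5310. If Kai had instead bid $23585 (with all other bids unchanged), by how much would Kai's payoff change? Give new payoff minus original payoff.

The highest bid among the other bidders is $22700; Kai's bid doesn't change that.
Original bid $11109: Kai is not highest (top rival bid is $22700); payoff $0.
Alternative bid $23585: Kai is highest, pays the top rival bid $22700; payoff $5310 − $22700 = −$17390.
Change in payoff = −$17390 − ($0) = −$17390.

−$17390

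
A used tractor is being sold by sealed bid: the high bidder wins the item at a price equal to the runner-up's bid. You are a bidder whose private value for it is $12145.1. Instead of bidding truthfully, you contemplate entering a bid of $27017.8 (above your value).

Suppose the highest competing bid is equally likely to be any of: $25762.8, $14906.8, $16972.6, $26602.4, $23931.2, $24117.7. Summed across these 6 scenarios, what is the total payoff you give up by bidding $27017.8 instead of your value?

The deviation costs you only when the competing bid falls strictly between $12145.1 and $27017.8; elsewhere both bids give the same outcome.
$25762.8: truthful payoff $0, deviation payoff −$13617.7 → loss $13617.7.
$14906.8: truthful payoff $0, deviation payoff −$2761.7 → loss $2761.7.
$16972.6: truthful payoff $0, deviation payoff −$4827.5 → loss $4827.5.
$26602.4: truthful payoff $0, deviation payoff −$14457.3 → loss $14457.3.
$23931.2: truthful payoff $0, deviation payoff −$11786.1 → loss $11786.1.
$24117.7: truthful payoff $0, deviation payoff −$11972.6 → loss $11972.6.
Total loss = $13617.7 + $2761.7 + $4827.5 + $14457.3 + $11786.1 + $11972.6 = $59422.9.

$59422.9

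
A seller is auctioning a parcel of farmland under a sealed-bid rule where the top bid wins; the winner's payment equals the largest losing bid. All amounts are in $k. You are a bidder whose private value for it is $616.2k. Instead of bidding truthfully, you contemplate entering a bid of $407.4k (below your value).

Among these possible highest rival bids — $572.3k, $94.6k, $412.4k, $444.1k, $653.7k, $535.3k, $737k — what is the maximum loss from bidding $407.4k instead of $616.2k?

$572.3k: truthful gives $43.9k, deviation gives $0k → loss $43.9k.
$94.6k: same outcome either way → loss $0k.
$412.4k: truthful gives $203.8k, deviation gives $0k → loss $203.8k.
$444.1k: truthful gives $172.1k, deviation gives $0k → loss $172.1k.
$653.7k: same outcome either way → loss $0k.
$535.3k: truthful gives $80.9k, deviation gives $0k → loss $80.9k.
$737k: same outcome either way → loss $0k.
Maximum loss: $203.8k.

$203.8k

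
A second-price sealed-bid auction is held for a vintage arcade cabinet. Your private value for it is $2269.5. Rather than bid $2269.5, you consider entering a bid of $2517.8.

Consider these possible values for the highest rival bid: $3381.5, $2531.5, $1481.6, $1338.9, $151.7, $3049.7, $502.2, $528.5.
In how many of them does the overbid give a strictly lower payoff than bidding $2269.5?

0

The deviation hurts exactly when the highest competing bid lies strictly between $2269.5 and $2517.8 — overbidding then wins at a price above your value.
$3381.5: above both → same outcome either way.
$2531.5: above both → same outcome either way.
$1481.6: below both → same outcome either way.
$1338.9: below both → same outcome either way.
$151.7: below both → same outcome either way.
$3049.7: above both → same outcome either way.
$502.2: below both → same outcome either way.
$528.5: below both → same outcome either way.
Count: 0.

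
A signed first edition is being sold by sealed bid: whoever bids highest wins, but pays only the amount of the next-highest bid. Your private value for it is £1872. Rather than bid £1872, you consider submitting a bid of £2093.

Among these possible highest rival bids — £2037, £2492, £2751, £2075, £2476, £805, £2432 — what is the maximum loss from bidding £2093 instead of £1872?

£2037: truthful gives £0, deviation gives −£165 → loss £165.
£2492: same outcome either way → loss £0.
£2751: same outcome either way → loss £0.
£2075: truthful gives £0, deviation gives −£203 → loss £203.
£2476: same outcome either way → loss £0.
£805: same outcome either way → loss £0.
£2432: same outcome either way → loss £0.
Maximum loss: £203.

£203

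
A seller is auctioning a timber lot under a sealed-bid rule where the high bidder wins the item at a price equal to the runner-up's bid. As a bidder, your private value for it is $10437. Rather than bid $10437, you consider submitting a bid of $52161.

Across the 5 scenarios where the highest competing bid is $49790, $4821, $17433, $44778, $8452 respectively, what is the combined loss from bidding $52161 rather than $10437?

$80690

The deviation costs you only when the competing bid falls strictly between $10437 and $52161; elsewhere both bids give the same outcome.
$49790: truthful payoff $0, deviation payoff −$39353 → loss $39353.
$4821: outcomes coincide → loss $0.
$17433: truthful payoff $0, deviation payoff −$6996 → loss $6996.
$44778: truthful payoff $0, deviation payoff −$34341 → loss $34341.
$8452: outcomes coincide → loss $0.
Total loss = $39353 + $6996 + $34341 = $80690.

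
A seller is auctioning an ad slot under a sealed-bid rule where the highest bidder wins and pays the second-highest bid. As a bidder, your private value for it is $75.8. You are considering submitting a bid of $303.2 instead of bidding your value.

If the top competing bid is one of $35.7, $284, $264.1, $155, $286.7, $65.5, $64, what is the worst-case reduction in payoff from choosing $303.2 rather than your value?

$35.7: same outcome either way → loss $0.
$284: truthful gives $0, deviation gives −$208.2 → loss $208.2.
$264.1: truthful gives $0, deviation gives −$188.3 → loss $188.3.
$155: truthful gives $0, deviation gives −$79.2 → loss $79.2.
$286.7: truthful gives $0, deviation gives −$210.9 → loss $210.9.
$65.5: same outcome either way → loss $0.
$64: same outcome either way → loss $0.
Maximum loss: $210.9.

$210.9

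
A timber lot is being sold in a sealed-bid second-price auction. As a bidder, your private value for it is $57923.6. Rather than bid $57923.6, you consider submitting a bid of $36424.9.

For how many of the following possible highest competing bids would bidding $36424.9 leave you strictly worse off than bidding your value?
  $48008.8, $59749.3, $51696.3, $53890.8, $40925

4

The deviation hurts exactly when the highest competing bid lies strictly between $36424.9 and $57923.6 — underbidding then forfeits a profitable win.
$48008.8: inside the interval → strictly worse (loss $9914.8).
$59749.3: above both → same outcome either way.
$51696.3: inside the interval → strictly worse (loss $6227.3).
$53890.8: inside the interval → strictly worse (loss $4032.8).
$40925: inside the interval → strictly worse (loss $16998.6).
Count: 4.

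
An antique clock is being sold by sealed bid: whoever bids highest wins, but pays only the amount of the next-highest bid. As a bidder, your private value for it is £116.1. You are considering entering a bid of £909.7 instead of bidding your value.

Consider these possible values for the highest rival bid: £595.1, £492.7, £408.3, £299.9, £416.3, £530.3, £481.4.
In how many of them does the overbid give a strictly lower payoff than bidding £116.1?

The deviation hurts exactly when the highest competing bid lies strictly between £116.1 and £909.7 — overbidding then wins at a price above your value.
£595.1: inside the interval → strictly worse (loss £479).
£492.7: inside the interval → strictly worse (loss £376.6).
£408.3: inside the interval → strictly worse (loss £292.2).
£299.9: inside the interval → strictly worse (loss £183.8).
£416.3: inside the interval → strictly worse (loss £300.2).
£530.3: inside the interval → strictly worse (loss £414.2).
£481.4: inside the interval → strictly worse (loss £365.3).
Count: 7.

7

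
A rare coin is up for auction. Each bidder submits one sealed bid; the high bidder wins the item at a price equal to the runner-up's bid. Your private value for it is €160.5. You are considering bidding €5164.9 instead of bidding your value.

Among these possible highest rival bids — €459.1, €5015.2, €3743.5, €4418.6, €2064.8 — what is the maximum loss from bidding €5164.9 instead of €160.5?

€4854.7

€459.1: truthful gives €0, deviation gives −€298.6 → loss €298.6.
€5015.2: truthful gives €0, deviation gives −€4854.7 → loss €4854.7.
€3743.5: truthful gives €0, deviation gives −€3583 → loss €3583.
€4418.6: truthful gives €0, deviation gives −€4258.1 → loss €4258.1.
€2064.8: truthful gives €0, deviation gives −€1904.3 → loss €1904.3.
Maximum loss: €4854.7.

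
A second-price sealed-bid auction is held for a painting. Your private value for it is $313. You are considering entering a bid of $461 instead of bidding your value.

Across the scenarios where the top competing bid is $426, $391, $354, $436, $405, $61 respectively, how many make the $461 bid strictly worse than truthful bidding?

5

The deviation hurts exactly when the highest competing bid lies strictly between $313 and $461 — overbidding then wins at a price above your value.
$426: inside the interval → strictly worse (loss $113).
$391: inside the interval → strictly worse (loss $78).
$354: inside the interval → strictly worse (loss $41).
$436: inside the interval → strictly worse (loss $123).
$405: inside the interval → strictly worse (loss $92).
$61: below both → same outcome either way.
Count: 5.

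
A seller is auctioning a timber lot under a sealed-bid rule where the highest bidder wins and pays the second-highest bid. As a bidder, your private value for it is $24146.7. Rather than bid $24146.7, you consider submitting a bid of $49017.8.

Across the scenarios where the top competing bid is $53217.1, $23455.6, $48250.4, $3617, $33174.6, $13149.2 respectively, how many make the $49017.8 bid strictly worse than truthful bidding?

2

The deviation hurts exactly when the highest competing bid lies strictly between $24146.7 and $49017.8 — overbidding then wins at a price above your value.
$53217.1: above both → same outcome either way.
$23455.6: below both → same outcome either way.
$48250.4: inside the interval → strictly worse (loss $24103.7).
$3617: below both → same outcome either way.
$33174.6: inside the interval → strictly worse (loss $9027.9).
$13149.2: below both → same outcome either way.
Count: 2.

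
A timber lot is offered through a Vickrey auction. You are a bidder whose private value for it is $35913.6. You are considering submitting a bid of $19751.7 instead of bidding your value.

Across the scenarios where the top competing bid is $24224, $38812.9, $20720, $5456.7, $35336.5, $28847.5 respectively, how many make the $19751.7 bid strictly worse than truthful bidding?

4

The deviation hurts exactly when the highest competing bid lies strictly between $19751.7 and $35913.6 — underbidding then forfeits a profitable win.
$24224: inside the interval → strictly worse (loss $11689.6).
$38812.9: above both → same outcome either way.
$20720: inside the interval → strictly worse (loss $15193.6).
$5456.7: below both → same outcome either way.
$35336.5: inside the interval → strictly worse (loss $577.1).
$28847.5: inside the interval → strictly worse (loss $7066.1).
Count: 4.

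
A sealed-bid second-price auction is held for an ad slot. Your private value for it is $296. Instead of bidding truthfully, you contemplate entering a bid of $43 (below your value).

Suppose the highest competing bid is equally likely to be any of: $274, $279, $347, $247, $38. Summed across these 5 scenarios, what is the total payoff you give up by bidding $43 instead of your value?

$88

The deviation costs you only when the competing bid falls strictly between $43 and $296; elsewhere both bids give the same outcome.
$274: truthful payoff $22, deviation payoff $0 → loss $22.
$279: truthful payoff $17, deviation payoff $0 → loss $17.
$347: outcomes coincide → loss $0.
$247: truthful payoff $49, deviation payoff $0 → loss $49.
$38: outcomes coincide → loss $0.
Total loss = $22 + $17 + $49 = $88.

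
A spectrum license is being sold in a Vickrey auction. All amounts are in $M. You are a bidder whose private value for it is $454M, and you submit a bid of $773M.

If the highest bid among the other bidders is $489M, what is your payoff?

−$35M

Your bid $773M exceeds the highest competing bid $489M, so you win.
In a second-price auction the winner pays the second-highest bid, $489M.
Payoff = value − price = $454M − $489M = −$35M.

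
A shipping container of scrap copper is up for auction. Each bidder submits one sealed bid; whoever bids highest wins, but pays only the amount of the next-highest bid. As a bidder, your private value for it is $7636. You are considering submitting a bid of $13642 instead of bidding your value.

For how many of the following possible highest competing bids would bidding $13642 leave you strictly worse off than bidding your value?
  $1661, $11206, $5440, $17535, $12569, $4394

2

The deviation hurts exactly when the highest competing bid lies strictly between $7636 and $13642 — overbidding then wins at a price above your value.
$1661: below both → same outcome either way.
$11206: inside the interval → strictly worse (loss $3570).
$5440: below both → same outcome either way.
$17535: above both → same outcome either way.
$12569: inside the interval → strictly worse (loss $4933).
$4394: below both → same outcome either way.
Count: 2.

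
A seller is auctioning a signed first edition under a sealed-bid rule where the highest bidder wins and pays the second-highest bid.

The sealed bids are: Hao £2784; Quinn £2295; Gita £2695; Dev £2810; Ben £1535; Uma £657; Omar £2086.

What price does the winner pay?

Highest bid: Dev at £2810, so Dev wins.
Second-highest bid: Hao at £2784 — that is the price the winner pays.

£2784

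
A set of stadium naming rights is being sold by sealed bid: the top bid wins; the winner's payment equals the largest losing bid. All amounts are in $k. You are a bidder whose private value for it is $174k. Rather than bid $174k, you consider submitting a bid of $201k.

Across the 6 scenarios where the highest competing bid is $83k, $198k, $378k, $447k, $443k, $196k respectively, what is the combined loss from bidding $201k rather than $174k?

The deviation costs you only when the competing bid falls strictly between $174k and $201k; elsewhere both bids give the same outcome.
$83k: outcomes coincide → loss $0k.
$198k: truthful payoff $0k, deviation payoff −$24k → loss $24k.
$378k: outcomes coincide → loss $0k.
$447k: outcomes coincide → loss $0k.
$443k: outcomes coincide → loss $0k.
$196k: truthful payoff $0k, deviation payoff −$22k → loss $22k.
Total loss = $24k + $22k = $46k.
Truthful bidding weakly dominates here: raising your bid can only win items priced above your value, and lowering it can only forfeit items priced below.

$46k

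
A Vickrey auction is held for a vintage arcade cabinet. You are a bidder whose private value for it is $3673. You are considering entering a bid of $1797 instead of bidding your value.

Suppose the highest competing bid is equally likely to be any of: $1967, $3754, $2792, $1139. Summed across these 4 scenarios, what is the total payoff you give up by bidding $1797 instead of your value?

$2587

The deviation costs you only when the competing bid falls strictly between $1797 and $3673; elsewhere both bids give the same outcome.
$1967: truthful payoff $1706, deviation payoff $0 → loss $1706.
$3754: outcomes coincide → loss $0.
$2792: truthful payoff $881, deviation payoff $0 → loss $881.
$1139: outcomes coincide → loss $0.
Total loss = $1706 + $881 = $2587.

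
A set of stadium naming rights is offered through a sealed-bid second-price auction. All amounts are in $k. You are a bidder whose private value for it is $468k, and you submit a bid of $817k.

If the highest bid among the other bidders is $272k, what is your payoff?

$196k

Your bid $817k exceeds the highest competing bid $272k, so you win.
In a second-price auction the winner pays the second-highest bid, $272k.
Payoff = value − price = $468k − $272k = $196k.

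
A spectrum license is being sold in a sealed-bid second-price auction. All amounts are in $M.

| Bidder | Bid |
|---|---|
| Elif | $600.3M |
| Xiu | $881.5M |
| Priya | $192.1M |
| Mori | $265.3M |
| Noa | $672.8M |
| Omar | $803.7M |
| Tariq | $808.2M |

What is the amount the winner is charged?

Highest bid: Xiu at $881.5M, so Xiu wins.
Second-highest bid: Tariq at $808.2M — that is the price the winner pays.

$808.2M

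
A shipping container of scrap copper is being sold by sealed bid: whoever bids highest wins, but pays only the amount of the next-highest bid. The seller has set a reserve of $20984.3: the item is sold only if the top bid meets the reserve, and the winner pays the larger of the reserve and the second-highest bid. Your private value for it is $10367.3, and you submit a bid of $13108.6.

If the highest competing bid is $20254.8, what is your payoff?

Your bid $13108.6 is below the highest competing bid $20254.8, so you lose. Payoff $0.

$0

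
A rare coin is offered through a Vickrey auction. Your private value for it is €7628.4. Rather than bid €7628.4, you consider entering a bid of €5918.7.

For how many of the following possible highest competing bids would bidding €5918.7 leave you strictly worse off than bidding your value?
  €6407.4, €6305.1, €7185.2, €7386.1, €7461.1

The deviation hurts exactly when the highest competing bid lies strictly between €5918.7 and €7628.4 — underbidding then forfeits a profitable win.
€6407.4: inside the interval → strictly worse (loss €1221).
€6305.1: inside the interval → strictly worse (loss €1323.3).
€7185.2: inside the interval → strictly worse (loss €443.2).
€7386.1: inside the interval → strictly worse (loss €242.3).
€7461.1: inside the interval → strictly worse (loss €167.3).
Count: 5.

5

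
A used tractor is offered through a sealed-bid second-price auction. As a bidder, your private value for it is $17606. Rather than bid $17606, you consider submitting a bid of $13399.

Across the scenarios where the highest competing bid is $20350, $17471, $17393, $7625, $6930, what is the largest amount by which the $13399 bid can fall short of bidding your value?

$20350: same outcome either way → loss $0.
$17471: truthful gives $135, deviation gives $0 → loss $135.
$17393: truthful gives $213, deviation gives $0 → loss $213.
$7625: same outcome either way → loss $0.
$6930: same outcome either way → loss $0.
Maximum loss: $213.

$213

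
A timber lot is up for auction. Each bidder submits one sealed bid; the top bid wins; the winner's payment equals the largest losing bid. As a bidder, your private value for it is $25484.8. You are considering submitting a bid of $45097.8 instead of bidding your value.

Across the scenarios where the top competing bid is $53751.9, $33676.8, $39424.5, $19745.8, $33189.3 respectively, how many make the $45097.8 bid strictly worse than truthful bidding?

The deviation hurts exactly when the highest competing bid lies strictly between $25484.8 and $45097.8 — overbidding then wins at a price above your value.
$53751.9: above both → same outcome either way.
$33676.8: inside the interval → strictly worse (loss $8192).
$39424.5: inside the interval → strictly worse (loss $13939.7).
$19745.8: below both → same outcome either way.
$33189.3: inside the interval → strictly worse (loss $7704.5).
Count: 3.

3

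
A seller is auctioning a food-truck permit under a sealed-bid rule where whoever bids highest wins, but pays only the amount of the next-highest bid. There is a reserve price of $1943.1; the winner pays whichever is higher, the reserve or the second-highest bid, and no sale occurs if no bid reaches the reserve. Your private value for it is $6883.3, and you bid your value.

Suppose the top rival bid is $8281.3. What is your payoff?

Your bid $6883.3 is below the highest competing bid $8281.3, so you lose. Payoff $0.

$0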